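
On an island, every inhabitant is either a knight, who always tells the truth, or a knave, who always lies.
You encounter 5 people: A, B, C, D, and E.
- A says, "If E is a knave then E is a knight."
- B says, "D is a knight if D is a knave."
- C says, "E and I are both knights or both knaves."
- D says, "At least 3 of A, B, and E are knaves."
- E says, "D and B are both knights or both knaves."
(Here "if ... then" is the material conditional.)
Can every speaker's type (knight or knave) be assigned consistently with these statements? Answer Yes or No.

Yes

One consistent assignment: A=knight, B=knave, C=knight, D=knave, E=knight.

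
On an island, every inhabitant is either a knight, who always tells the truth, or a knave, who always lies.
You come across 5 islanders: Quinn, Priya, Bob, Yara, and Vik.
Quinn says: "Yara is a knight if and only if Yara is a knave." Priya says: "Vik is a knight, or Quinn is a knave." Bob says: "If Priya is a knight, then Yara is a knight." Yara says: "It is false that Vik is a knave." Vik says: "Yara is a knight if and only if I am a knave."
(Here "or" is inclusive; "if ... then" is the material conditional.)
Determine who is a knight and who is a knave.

Quinn is a knave, Priya is a knight, Bob is a knave, Yara is a knave, and Vik is a knave.

Suppose Quinn is a knight. Then Quinn's statement "Yara is a knight if and only if Yara is a knave" would have to be true. Checking the 16 ways to assign the others, none is consistent with every speaker.
(For instance, with Priya=knight, Bob=knave, Yara=knave, Vik=knave, Quinn's claim "Yara is a knight if and only if Yara is a knave" comes out false where it would need to be true.)
So Quinn must be a knave, making "Yara is a knight if and only if Yara is a knave" false. Taking Quinn=knave, Priya=knight, Bob=knave, Yara=knave, Vik=knave, each remaining statement checks out:
  Priya (knight): "Vik is a knight, or Quinn is a knave" — true. ✓
  Bob (knave): "if Priya is a knight, then Yara is a knight" — false. ✓
  Yara (knave): "it is false that Vik is a knave" — false. ✓
  Vik (knave): "Yara is a knight if and only if I am a knave" — false. ✓
This is the unique consistent assignment.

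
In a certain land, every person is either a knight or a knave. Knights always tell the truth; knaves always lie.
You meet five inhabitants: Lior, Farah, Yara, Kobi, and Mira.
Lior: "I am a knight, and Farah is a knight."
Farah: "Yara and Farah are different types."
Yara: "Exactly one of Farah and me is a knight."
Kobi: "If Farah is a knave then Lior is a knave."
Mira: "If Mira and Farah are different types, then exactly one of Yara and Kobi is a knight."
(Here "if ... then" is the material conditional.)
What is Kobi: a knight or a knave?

Consistent assignments: {Lior=knave, Farah=knave, Yara=knave, Kobi=knight, Mira=knight}
In every consistent assignment, Kobi is a knight.

Kobi is a knight.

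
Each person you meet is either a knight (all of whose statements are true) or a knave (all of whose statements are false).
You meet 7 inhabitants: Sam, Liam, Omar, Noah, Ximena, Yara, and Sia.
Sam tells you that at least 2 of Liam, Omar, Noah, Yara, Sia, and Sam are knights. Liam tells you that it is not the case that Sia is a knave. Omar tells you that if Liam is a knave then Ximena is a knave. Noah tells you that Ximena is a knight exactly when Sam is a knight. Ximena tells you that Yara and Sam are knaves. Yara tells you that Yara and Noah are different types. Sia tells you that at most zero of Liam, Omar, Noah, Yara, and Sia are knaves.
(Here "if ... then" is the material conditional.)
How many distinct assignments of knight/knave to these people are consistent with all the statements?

3

Consistent assignments:
  Sam=knight, Liam=knave, Omar=knight, Noah=knave, Ximena=knave, Yara=knight, Sia=knave
  Sam=knight, Liam=knave, Omar=knight, Noah=knave, Ximena=knave, Yara=knave, Sia=knave
  Sam=knave, Liam=knave, Omar=knave, Noah=knave, Ximena=knight, Yara=knave, Sia=knave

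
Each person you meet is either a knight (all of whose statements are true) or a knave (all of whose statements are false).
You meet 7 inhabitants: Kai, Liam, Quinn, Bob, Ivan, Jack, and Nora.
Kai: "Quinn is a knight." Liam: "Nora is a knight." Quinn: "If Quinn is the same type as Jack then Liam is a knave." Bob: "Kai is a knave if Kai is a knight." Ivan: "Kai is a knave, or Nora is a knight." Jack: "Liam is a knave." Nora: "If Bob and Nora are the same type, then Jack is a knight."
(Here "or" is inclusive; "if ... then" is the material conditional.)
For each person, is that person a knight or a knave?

Kai (knight): "Quinn is a knight" — True. ✓
Liam is a knight, and the claim "Nora is a knight" is indeed True.
Quinn (knight): "if Quinn is the same type as Jack then Liam is a knave" — True. ✓
As a knave, Bob's statement "Kai is a knave if Kai is a knight" should be False; it is.
Ivan is a knight; "Kai is a knave, or Nora is a knight" is True, as required.
As a knave, Jack's statement "Liam is a knave" should be False; it is.
Nora is a knight, so "if Bob and Nora are the same type, then Jack is a knight" must be True — and it is.

Kai is a knight, Liam is a knight, Quinn is a knight, Bob is a knave, Ivan is a knight, Jack is a knave, and Nora is a knight.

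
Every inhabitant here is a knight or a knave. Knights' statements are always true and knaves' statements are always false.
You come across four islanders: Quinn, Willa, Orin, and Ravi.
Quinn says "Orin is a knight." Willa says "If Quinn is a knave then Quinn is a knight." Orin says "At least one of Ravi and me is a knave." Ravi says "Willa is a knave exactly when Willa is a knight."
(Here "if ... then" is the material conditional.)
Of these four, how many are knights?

3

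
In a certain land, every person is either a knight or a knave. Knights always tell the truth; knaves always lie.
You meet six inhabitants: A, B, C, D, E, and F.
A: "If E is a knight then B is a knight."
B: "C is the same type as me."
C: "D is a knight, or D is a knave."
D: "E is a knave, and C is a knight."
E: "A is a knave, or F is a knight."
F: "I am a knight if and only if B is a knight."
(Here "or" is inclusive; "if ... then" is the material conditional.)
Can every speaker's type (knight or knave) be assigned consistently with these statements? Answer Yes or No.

One consistent assignment: A=knight, B=knight, C=knight, D=knight, E=knave, F=knave.

Yes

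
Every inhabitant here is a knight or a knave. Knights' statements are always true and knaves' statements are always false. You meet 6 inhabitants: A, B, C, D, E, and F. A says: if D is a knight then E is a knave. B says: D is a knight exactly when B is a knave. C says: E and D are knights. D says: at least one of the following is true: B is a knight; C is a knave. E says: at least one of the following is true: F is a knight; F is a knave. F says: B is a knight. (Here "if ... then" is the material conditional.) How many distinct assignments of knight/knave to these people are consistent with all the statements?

0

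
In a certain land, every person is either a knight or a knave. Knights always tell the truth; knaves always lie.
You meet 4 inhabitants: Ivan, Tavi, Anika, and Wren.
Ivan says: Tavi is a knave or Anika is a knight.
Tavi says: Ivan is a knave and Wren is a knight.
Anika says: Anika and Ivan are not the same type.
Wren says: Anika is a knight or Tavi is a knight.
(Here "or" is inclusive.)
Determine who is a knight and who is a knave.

Ivan is a knave, Tavi is a knight, Anika is a knave, and Wren is a knight.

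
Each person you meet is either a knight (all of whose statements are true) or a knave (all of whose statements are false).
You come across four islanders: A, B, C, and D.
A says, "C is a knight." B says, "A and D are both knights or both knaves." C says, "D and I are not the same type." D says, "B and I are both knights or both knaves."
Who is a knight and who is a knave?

Suppose A is a knight. Then A's statement "C is a knight" would have to be true. Checking the 8 ways to assign the others, none is consistent with every speaker.
(For instance, with B=knight, C=knave, D=knave, A's claim "C is a knight" comes out false where it would need to be true.)
So A must be a knave, making "C is a knight" false. Taking A=knave, B=knight, C=knave, D=knave, each remaining statement checks out:
  B (knight): "A and D are both knights or both knaves" — true. ✓
  C (knave): "D and I are not the same type" — false. ✓
  D (knave): "B and I are both knights or both knaves" — false. ✓
This is the unique consistent assignment.

Knights: B. Knaves: A, C, and D.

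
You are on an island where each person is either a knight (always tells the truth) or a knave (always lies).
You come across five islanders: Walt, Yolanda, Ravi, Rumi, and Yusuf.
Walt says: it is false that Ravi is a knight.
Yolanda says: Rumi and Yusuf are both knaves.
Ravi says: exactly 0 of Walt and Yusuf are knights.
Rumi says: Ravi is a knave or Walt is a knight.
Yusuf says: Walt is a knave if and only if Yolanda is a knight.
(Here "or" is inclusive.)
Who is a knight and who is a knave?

Walt is a knight, Yolanda is a knave, Ravi is a knave, Rumi is a knight, and Yusuf is a knight.

Walt is a knight, so "it is false that Ravi is a knight" must be true — and it is.
Yolanda is a knave; "Rumi and Yusuf are both knaves" is False, as required.
Ravi is a knave; "exactly 0 of Walt and Yusuf are knights" is False, as required.
Rumi is a knight, so "Ravi is a knave or Walt is a knight" must be true — and it is.
Yusuf is a knight, and the claim "Walt is a knave if and only if Yolanda is a knight" is indeed true.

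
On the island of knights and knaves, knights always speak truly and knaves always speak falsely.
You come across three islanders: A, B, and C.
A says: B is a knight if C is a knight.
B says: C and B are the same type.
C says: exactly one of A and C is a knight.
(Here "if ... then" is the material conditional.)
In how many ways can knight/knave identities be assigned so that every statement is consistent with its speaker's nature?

1

Consistent assignments:
  A=knave, B=knave, C=knight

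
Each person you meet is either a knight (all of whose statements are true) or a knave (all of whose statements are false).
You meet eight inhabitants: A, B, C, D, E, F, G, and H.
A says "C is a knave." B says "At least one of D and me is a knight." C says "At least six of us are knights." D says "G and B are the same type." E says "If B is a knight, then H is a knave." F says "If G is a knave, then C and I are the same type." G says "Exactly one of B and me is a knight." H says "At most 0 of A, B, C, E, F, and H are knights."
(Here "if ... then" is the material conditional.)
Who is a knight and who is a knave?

A is a knight, B is a knave, C is a knave, D is a knave, E is a knight, F is a knight, G is a knight, and H is a knave.

A (knight): "C is a knave" — True. ✓
As a knave, B's statement "at least one of D and me is a knight" should be False; it is.
As a knave, C's statement "at least six of us are knights" should be False; it is.
Since D is a knave, "G and B are the same type" needs to be False, which holds.
E is a knight, so "if B is a knight, then H is a knave" must be True — and it is.
F (knight): "if G is a knave, then C and I are the same type" — True. ✓
G is a knight; "exactly one of B and me is a knight" is True, as required.
H is a knave; "at most 0 of A, B, C, E, F, and H are knights" is False, as required.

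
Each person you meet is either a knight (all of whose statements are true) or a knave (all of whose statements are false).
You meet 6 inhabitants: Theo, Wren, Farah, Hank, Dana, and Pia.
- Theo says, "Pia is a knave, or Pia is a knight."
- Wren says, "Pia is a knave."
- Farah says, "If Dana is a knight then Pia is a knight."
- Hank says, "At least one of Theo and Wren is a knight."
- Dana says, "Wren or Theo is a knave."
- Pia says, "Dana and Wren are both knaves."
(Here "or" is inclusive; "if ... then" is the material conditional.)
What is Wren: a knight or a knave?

Wren is a knight.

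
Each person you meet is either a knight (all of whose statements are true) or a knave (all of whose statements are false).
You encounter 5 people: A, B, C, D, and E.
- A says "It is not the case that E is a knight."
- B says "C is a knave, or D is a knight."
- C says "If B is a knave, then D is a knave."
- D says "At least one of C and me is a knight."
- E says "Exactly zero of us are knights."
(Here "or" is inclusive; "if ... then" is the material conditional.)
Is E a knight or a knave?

E is a knave.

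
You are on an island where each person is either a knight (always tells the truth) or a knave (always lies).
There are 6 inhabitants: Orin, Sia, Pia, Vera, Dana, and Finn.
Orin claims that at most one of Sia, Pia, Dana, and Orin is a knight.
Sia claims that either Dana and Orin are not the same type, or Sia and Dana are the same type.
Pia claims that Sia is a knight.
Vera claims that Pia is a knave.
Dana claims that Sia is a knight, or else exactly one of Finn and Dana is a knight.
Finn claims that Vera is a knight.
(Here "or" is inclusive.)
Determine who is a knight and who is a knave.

Orin (knave): "at most one of Sia, Pia, Dana, and Orin is a knight" — false. ✓
Sia is a knight, so "either Dana and Orin are not the same type, or Sia and Dana are the same type" must be True — and it is.
Pia (knight): "Sia is a knight" — True. ✓
As a knave, Vera's statement "Pia is a knave" should be false; it is.
Dana (knight): "Sia is a knight, or else exactly one of Finn and Dana is a knight" — True. ✓
Finn (knave): "Vera is a knight" — false. ✓

Orin is a knave, Sia is a knight, Pia is a knight, Vera is a knave, Dana is a knight, and Finn is a knave.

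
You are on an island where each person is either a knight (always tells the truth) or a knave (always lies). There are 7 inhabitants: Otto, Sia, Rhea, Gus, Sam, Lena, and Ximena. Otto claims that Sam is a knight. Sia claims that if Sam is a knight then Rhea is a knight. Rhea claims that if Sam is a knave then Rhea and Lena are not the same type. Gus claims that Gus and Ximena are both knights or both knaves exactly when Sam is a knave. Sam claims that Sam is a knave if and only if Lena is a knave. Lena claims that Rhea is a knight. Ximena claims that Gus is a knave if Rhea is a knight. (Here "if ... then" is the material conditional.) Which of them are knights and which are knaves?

Otto is a knight, Sia is a knight, Rhea is a knight, Gus is a knight, Sam is a knight, Lena is a knight, and Ximena is a knave.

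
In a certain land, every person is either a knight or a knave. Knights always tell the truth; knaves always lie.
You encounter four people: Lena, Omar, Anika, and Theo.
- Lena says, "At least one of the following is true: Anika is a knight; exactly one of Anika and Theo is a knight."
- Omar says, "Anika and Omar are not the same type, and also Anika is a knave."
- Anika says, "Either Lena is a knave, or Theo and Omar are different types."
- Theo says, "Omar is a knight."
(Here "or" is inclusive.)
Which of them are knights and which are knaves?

Suppose Lena is a knave. Then Lena's statement "at least one of the following is true: Anika is a knight; exactly one of Anika and Theo is a knight" would have to be false. Checking the 8 ways to assign the others, none is consistent with every speaker.
(For instance, with Omar=knight, Anika=knave, Theo=knight, Lena's claim "at least one of the following is true: Anika is a knight; exactly one of Anika and Theo is a knight" comes out true where it would need to be false.)
So Lena must be a knight, making "at least one of the following is true: Anika is a knight; exactly one of Anika and Theo is a knight" true. Taking Lena=knight, Omar=knight, Anika=knave, Theo=knight, each remaining statement checks out:
  Omar (knight): "Anika and Omar are not the same type, and also Anika is a knave" — true. ✓
  Anika (knave): "either Lena is a knave, or Theo and Omar are different types" — false. ✓
  Theo (knight): "Omar is a knight" — true. ✓
This is the unique consistent assignment.

Lena is a knight, Omar is a knight, Anika is a knave, and Theo is a knight.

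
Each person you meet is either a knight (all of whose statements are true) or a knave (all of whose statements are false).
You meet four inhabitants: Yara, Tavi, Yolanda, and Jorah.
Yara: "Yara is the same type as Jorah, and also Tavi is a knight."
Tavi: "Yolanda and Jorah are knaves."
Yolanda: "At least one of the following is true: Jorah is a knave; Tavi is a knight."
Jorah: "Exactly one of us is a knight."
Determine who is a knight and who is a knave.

Knights: Jorah. Knaves: Yara, Tavi, and Yolanda.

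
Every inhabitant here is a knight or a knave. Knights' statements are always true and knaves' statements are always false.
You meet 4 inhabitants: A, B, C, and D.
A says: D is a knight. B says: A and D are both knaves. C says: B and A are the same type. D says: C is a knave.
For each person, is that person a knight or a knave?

A is a knight, B is a knave, C is a knave, and D is a knight.

A is a knight; "D is a knight" is true, as required.
As a knave, B's statement "A and D are both knaves" should be false; it is.
C (knave): "B and A are the same type" — false. ✓
Since D is a knight, "C is a knave" needs to be true, which holds.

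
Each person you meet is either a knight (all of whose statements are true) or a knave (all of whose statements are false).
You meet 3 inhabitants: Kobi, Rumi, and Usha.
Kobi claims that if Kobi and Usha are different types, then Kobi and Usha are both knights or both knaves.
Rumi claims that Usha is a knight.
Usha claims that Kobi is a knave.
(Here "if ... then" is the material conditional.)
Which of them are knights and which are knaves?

Knights: Rumi and Usha. Knaves: Kobi.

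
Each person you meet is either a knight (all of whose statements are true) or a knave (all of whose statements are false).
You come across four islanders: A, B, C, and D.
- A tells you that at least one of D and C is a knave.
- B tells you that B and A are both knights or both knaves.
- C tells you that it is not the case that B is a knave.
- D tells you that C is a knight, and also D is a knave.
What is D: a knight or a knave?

D is a knave.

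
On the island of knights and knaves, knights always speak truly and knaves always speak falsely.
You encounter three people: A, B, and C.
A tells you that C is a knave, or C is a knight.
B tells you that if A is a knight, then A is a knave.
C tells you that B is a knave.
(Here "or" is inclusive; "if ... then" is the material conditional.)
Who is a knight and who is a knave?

Since A is a knight, "C is a knave, or C is a knight" needs to be True, which holds.
As a knave, B's statement "if A is a knight, then A is a knave" should be False; it is.
C is a knight; "B is a knave" is True, as required.

A is a knight, B is a knave, and C is a knight.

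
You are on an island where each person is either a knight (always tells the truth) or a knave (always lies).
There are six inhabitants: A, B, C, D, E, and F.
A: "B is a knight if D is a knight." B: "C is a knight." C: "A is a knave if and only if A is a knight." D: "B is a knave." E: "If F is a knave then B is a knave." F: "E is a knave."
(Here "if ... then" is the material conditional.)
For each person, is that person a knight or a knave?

As a knave, A's statement "B is a knight if D is a knight" should be False; it is.
Since B is a knave, "C is a knight" needs to be False, which holds.
C is a knave, and the claim "A is a knave if and only if A is a knight" is indeed False.
D is a knight, and the claim "B is a knave" is indeed True.
E is a knight, so "if F is a knave then B is a knave" must be True — and it is.
Since F is a knave, "E is a knave" needs to be False, which holds.

Knights: D and E. Knaves: A, B, C, and F.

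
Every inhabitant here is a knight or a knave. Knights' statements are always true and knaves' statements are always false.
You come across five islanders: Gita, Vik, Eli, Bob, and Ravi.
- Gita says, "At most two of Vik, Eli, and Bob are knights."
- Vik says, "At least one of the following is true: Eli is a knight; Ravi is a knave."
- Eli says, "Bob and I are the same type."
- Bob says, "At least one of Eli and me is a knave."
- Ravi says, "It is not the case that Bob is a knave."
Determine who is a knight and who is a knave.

Knights: Gita, Bob, and Ravi. Knaves: Vik and Eli.

Suppose Gita is a knave. Then Gita's statement "at most two of Vik, Eli, and Bob are knights" would have to be false. Checking the 16 ways to assign the others, none is consistent with every speaker.
(For instance, with Vik=knave, Eli=knave, Bob=knight, Ravi=knight, Gita's claim "at most two of Vik, Eli, and Bob are knights" comes out true where it would need to be false.)
So Gita must be a knight, making "at most two of Vik, Eli, and Bob are knights" true. Taking Gita=knight, Vik=knave, Eli=knave, Bob=knight, Ravi=knight, each remaining statement checks out:
  Vik (knave): "at least one of the following is true: Eli is a knight; Ravi is a knave" — false. ✓
  Eli (knave): "Bob and I are the same type" — false. ✓
  Bob (knight): "at least one of Eli and me is a knave" — true. ✓
  Ravi (knight): "it is not the case that Bob is a knave" — true. ✓
This is the unique consistent assignment.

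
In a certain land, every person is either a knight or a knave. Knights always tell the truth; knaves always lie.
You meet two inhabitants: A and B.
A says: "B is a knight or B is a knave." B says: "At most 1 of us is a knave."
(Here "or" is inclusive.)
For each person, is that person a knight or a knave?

Since A is a knight, "B is a knight or B is a knave" needs to be True, which holds.
B is a knight, so "at most 1 of us is a knave" must be True — and it is.

A is a knight and B is a knight.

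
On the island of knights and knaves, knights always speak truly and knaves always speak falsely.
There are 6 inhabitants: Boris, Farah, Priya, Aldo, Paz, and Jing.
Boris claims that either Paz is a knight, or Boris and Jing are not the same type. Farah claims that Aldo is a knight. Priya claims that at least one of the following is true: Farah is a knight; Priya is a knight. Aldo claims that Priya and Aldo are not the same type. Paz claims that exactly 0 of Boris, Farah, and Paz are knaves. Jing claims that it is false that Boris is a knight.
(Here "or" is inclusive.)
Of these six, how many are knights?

The unique consistent assignment is Boris=knight, Farah=knave, Priya=knave, Aldo=knave, Paz=knave, Jing=knave.
That has 1 knight.

1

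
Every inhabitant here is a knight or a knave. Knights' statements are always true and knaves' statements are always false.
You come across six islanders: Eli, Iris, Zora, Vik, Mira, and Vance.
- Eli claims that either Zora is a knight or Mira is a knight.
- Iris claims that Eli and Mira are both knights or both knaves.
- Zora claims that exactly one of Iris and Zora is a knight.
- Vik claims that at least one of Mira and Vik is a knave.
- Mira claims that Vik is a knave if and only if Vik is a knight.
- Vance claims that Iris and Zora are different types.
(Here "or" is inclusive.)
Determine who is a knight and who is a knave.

Eli is a knight, so "either Zora is a knight or Mira is a knight" must be true — and it is.
Iris is a knave, and the claim "Eli and Mira are both knights or both knaves" is indeed False.
Since Zora is a knight, "exactly one of Iris and Zora is a knight" needs to be true, which holds.
Vik is a knight, so "at least one of Mira and Vik is a knave" must be true — and it is.
Since Mira is a knave, "Vik is a knave if and only if Vik is a knight" needs to be False, which holds.
As a knight, Vance's statement "Iris and Zora are different types" should be true; it is.

Knights: Eli, Zora, Vik, and Vance. Knaves: Iris and Mira.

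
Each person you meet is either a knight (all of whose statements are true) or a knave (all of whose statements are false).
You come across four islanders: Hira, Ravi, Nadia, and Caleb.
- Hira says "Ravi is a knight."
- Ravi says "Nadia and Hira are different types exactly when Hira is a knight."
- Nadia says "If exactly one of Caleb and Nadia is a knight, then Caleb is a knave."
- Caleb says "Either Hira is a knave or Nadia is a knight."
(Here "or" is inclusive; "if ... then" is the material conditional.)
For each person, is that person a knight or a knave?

Knights: Nadia and Caleb. Knaves: Hira and Ravi.

Suppose Hira is a knight. Then Hira's statement "Ravi is a knight" would have to be true. Checking the 8 ways to assign the others, none is consistent with every speaker.
(For instance, with Ravi=knave, Nadia=knight, Caleb=knight, Hira's claim "Ravi is a knight" comes out false where it would need to be true.)
So Hira must be a knave, making "Ravi is a knight" false. Taking Hira=knave, Ravi=knave, Nadia=knight, Caleb=knight, each remaining statement checks out:
  Ravi (knave): "Nadia and Hira are different types exactly when Hira is a knight" — false. ✓
  Nadia (knight): "if exactly one of Caleb and Nadia is a knight, then Caleb is a knave" — true. ✓
  Caleb (knight): "either Hira is a knave or Nadia is a knight" — true. ✓
This is the unique consistent assignment.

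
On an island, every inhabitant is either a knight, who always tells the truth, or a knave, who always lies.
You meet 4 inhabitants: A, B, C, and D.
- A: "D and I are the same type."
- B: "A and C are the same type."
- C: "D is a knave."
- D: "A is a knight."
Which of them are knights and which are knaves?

A is a knight, B is a knave, C is a knave, and D is a knight.

As a knight, A's statement "D and I are the same type" should be true; it is.
B (knave): "A and C are the same type" — False. ✓
C is a knave, so "D is a knave" must be False — and it is.
Since D is a knight, "A is a knight" needs to be true, which holds.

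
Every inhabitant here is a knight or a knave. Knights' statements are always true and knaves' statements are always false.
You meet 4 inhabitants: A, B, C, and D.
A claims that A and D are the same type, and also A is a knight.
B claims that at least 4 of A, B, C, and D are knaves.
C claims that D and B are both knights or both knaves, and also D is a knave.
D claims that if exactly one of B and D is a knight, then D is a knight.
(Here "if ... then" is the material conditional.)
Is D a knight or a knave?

D is a knight.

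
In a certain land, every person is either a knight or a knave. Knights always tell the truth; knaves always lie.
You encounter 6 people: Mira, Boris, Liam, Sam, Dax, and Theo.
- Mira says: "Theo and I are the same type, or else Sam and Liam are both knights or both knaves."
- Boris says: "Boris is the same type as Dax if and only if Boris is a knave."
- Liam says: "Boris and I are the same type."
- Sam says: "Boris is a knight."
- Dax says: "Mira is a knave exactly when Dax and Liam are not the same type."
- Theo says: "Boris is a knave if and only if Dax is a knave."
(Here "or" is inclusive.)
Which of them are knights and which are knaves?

Mira is a knight, so "Theo and I are the same type, or else Sam and Liam are both knights or both knaves" must be true — and it is.
Boris is a knight, and the claim "Boris is the same type as Dax if and only if Boris is a knave" is indeed true.
Liam is a knight, and the claim "Boris and I are the same type" is indeed true.
As a knight, Sam's statement "Boris is a knight" should be true; it is.
Dax is a knave; "Mira is a knave exactly when Dax and Liam are not the same type" is False, as required.
Since Theo is a knave, "Boris is a knave if and only if Dax is a knave" needs to be False, which holds.

Mira is a knight, Boris is a knight, Liam is a knight, Sam is a knight, Dax is a knave, and Theo is a knave.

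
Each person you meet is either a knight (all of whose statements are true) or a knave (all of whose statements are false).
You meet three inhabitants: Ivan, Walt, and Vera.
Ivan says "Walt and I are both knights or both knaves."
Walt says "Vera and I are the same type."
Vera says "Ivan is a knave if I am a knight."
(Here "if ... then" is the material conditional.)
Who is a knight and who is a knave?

Ivan is a knave, Walt is a knight, and Vera is a knight.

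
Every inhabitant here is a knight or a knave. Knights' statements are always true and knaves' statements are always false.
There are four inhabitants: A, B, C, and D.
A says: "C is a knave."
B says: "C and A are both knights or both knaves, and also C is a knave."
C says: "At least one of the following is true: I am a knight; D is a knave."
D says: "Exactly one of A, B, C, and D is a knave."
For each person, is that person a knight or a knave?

Suppose A is a knight. Then A's statement "C is a knave" would have to be true. Checking the 8 ways to assign the others, none is consistent with every speaker.
(For instance, with B=knave, C=knight, D=knave, A's claim "C is a knave" comes out false where it would need to be true.)
So A must be a knave, making "C is a knave" false. Taking A=knave, B=knave, C=knight, D=knave, each remaining statement checks out:
  B (knave): "C and A are both knights or both knaves, and also C is a knave" — false. ✓
  C (knight): "at least one of the following is true: I am a knight; D is a knave" — true. ✓
  D (knave): "exactly one of A, B, C, and D is a knave" — false. ✓
This is the unique consistent assignment.

A is a knave, B is a knave, C is a knight, and D is a knave.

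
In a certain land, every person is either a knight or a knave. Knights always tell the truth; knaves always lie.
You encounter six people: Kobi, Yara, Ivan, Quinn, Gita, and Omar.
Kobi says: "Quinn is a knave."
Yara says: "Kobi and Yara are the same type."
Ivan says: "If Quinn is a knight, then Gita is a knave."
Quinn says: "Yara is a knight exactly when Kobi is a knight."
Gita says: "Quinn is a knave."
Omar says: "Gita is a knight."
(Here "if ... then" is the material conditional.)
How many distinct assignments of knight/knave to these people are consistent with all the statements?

Consistent assignments:
  Kobi=knight, Yara=knave, Ivan=knight, Quinn=knave, Gita=knight, Omar=knight

1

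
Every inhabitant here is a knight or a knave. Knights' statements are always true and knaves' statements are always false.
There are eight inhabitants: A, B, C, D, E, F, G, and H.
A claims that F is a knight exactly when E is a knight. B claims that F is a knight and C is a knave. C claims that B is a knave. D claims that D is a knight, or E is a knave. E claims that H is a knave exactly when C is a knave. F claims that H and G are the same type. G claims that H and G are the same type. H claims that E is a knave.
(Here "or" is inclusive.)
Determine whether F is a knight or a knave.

Consistent assignments: {A=knave, B=knight, C=knave, D=knight, E=knave, F=knight, G=knight, H=knight}
In every consistent assignment, F is a knight.

F is a knight.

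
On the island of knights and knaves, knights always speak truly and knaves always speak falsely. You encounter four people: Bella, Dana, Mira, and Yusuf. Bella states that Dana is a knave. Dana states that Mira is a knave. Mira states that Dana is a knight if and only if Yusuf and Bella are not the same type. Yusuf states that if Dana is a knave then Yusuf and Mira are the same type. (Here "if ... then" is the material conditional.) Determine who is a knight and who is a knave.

Suppose Bella is a knave. Then Bella's statement "Dana is a knave" would have to be false. Checking the 8 ways to assign the others, none is consistent with every speaker.
(For instance, with Dana=knave, Mira=knight, Yusuf=knight, Bella's claim "Dana is a knave" comes out true where it would need to be false.)
So Bella must be a knight, making "Dana is a knave" true. Taking Bella=knight, Dana=knave, Mira=knight, Yusuf=knight, each remaining statement checks out:
  Dana (knave): "Mira is a knave" — false. ✓
  Mira (knight): "Dana is a knight if and only if Yusuf and Bella are not the same type" — true. ✓
  Yusuf (knight): "if Dana is a knave then Yusuf and Mira are the same type" — true. ✓
This is the unique consistent assignment.

Bella is a knight, Dana is a knave, Mira is a knight, and Yusuf is a knight.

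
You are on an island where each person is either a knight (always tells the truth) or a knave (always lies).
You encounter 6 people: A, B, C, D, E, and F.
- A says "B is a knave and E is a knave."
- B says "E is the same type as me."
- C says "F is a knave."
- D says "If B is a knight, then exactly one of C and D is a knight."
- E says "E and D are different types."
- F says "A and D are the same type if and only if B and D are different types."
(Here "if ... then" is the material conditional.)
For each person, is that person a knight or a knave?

A is a knave, B is a knight, C is a knave, D is a knave, E is a knight, and F is a knight.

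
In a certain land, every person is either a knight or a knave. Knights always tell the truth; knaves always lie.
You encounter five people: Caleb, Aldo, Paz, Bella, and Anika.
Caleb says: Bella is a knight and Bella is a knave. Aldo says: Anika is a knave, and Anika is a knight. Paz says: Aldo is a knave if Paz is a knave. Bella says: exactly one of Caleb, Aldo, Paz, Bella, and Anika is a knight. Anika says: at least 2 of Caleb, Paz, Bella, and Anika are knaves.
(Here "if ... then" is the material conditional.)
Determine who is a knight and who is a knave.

Suppose Caleb is a knight. Then Caleb's statement "Bella is a knight and Bella is a knave" would have to be true. Checking the 16 ways to assign the others, none is consistent with every speaker.
(For instance, with Aldo=knave, Paz=knight, Bella=knave, Anika=knight, Caleb's claim "Bella is a knight and Bella is a knave" comes out false where it would need to be true.)
So Caleb must be a knave, making "Bella is a knight and Bella is a knave" false. Taking Caleb=knave, Aldo=knave, Paz=knight, Bella=knave, Anika=knight, each remaining statement checks out:
  Aldo (knave): "Anika is a knave, and Anika is a knight" — false. ✓
  Paz (knight): "Aldo is a knave if Paz is a knave" — true. ✓
  Bella (knave): "exactly one of Caleb, Aldo, Paz, Bella, and Anika is a knight" — false. ✓
  Anika (knight): "at least 2 of Caleb, Paz, Bella, and Anika are knaves" — true. ✓
This is the unique consistent assignment.

Caleb is a knave, Aldo is a knave, Paz is a knight, Bella is a knave, and Anika is a knight.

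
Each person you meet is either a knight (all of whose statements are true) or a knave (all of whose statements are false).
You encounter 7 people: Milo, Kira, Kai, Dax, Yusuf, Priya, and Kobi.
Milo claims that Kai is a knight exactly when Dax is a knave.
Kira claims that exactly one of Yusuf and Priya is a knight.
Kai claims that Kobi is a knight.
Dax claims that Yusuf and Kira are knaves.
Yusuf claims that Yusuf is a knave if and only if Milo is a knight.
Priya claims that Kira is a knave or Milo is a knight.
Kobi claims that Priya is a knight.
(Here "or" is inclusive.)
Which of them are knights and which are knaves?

Milo (knave): "Kai is a knight exactly when Dax is a knave" — False. ✓
As a knight, Kira's statement "exactly one of Yusuf and Priya is a knight" should be True; it is.
As a knave, Kai's statement "Kobi is a knight" should be False; it is.
Dax is a knave, and the claim "Yusuf and Kira are knaves" is indeed False.
Yusuf (knight): "Yusuf is a knave if and only if Milo is a knight" — True. ✓
Priya (knave): "Kira is a knave or Milo is a knight" — False. ✓
Kobi (knave): "Priya is a knight" — False. ✓

Knights: Kira and Yusuf. Knaves: Milo, Kai, Dax, Priya, and Kobi.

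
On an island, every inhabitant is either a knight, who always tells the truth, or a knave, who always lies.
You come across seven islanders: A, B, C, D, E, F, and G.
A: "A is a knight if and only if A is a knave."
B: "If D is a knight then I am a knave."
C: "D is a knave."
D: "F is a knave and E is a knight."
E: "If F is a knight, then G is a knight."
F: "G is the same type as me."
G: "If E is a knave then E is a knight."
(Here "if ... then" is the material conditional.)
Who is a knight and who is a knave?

A is a knave; "A is a knight if and only if A is a knave" is False, as required.
Since B is a knight, "if D is a knight then I am a knave" needs to be True, which holds.
C is a knight, and the claim "D is a knave" is indeed True.
D is a knave, and the claim "F is a knave and E is a knight" is indeed False.
Since E is a knight, "if F is a knight, then G is a knight" needs to be True, which holds.
F (knight): "G is the same type as me" — True. ✓
G is a knight, and the claim "if E is a knave then E is a knight" is indeed True.

Knights: B, C, E, F, and G. Knaves: A and D.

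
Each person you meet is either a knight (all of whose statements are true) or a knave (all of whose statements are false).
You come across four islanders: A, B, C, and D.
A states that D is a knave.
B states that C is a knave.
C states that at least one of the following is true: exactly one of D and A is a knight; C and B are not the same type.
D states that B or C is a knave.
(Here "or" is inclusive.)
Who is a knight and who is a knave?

Suppose A is a knight. Then A's statement "D is a knave" would have to be true. Checking the 8 ways to assign the others, none is consistent with every speaker.
(For instance, with B=knave, C=knight, D=knight, A's claim "D is a knave" comes out false where it would need to be true.)
So A must be a knave, making "D is a knave" false. Taking A=knave, B=knave, C=knight, D=knight, each remaining statement checks out:
  B (knave): "C is a knave" — false. ✓
  C (knight): "at least one of the following is true: exactly one of D and A is a knight; C and B are not the same type" — true. ✓
  D (knight): "B or C is a knave" — true. ✓
This is the unique consistent assignment.

A is a knave, B is a knave, C is a knight, and D is a knight.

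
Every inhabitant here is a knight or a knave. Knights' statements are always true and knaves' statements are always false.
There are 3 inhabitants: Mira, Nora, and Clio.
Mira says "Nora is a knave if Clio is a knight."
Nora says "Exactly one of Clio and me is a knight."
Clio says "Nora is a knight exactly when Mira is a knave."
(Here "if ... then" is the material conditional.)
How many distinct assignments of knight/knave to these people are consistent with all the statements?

Consistent assignments:
  Mira=knight, Nora=knight, Clio=knave

1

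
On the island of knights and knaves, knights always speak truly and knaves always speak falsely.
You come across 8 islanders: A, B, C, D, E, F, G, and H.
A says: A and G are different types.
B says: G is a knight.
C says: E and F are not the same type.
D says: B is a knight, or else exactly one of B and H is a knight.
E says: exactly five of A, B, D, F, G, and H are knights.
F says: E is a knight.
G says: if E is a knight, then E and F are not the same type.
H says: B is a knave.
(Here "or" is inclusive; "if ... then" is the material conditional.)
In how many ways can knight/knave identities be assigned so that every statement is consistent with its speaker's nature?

0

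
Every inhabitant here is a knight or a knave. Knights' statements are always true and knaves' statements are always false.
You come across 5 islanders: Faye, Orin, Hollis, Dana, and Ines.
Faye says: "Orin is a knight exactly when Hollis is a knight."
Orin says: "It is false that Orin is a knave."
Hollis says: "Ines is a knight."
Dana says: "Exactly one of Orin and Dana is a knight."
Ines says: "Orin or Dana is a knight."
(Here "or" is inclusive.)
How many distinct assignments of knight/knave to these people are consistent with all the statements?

2

Consistent assignments:
  Faye=knight, Orin=knave, Hollis=knave, Dana=knave, Ines=knave
  Faye=knave, Orin=knave, Hollis=knight, Dana=knight, Ines=knight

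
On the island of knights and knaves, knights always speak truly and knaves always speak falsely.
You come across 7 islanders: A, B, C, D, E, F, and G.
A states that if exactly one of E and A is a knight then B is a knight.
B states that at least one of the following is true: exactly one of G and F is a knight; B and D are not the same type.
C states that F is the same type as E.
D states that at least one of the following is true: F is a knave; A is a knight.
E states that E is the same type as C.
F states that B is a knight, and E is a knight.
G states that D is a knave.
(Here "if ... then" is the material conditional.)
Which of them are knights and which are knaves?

A is a knight, and the claim "if exactly one of E and A is a knight then B is a knight" is indeed true.
As a knight, B's statement "at least one of the following is true: exactly one of G and F is a knight; B and D are not the same type" should be true; it is.
C is a knight, and the claim "F is the same type as E" is indeed true.
Since D is a knight, "at least one of the following is true: F is a knave; A is a knight" needs to be true, which holds.
E is a knight, so "E is the same type as C" must be true — and it is.
Since F is a knight, "B is a knight, and E is a knight" needs to be true, which holds.
G (knave): "D is a knave" — False. ✓

A is a knight, B is a knight, C is a knight, D is a knight, E is a knight, F is a knight, and G is a knave.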